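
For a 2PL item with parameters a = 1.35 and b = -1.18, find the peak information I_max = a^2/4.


For 2PL, max info at theta = b = -1.18
I_max = a^2 / 4 = 1.35^2 / 4
= 1.8225 / 4
I_max = 0.4556

0.4556


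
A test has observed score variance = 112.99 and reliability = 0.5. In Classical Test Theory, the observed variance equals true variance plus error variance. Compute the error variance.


var_true = rxx * var_obs = 0.5 * 112.99 = 56.495
var_error = var_obs - var_true
var_error = 112.99 - 56.495
var_error = 56.495

56.495


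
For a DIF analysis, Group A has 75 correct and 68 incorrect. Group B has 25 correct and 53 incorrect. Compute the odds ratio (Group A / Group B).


Odds_A = 75/68 = 1.1029
Odds_B = 25/53 = 0.4717
OR = Odds_A / Odds_B = 1.1029 / 0.4717
Exactly, OR = (75 * 53) / (68 * 25) = 3975 / 1700
OR = 2.3382

2.3382


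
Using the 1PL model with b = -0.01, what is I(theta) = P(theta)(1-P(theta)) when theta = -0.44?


P = 1/(1+exp(-(-0.44--0.01))) = 0.3941
I = P*(1-P) = 0.3941 * 0.6059
I = 0.2388

0.2388


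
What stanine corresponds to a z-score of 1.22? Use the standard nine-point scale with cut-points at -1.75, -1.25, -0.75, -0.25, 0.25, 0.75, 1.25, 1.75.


Stanine boundaries: [-1.75, -1.25, -0.75, -0.25, 0.25, 0.75, 1.25, 1.75]
z = 1.22
Check each boundary:
  z >= -1.75 -> could be stanine 2
  z >= -1.25 -> could be stanine 3
  z >= -0.75 -> could be stanine 4
  z >= -0.25 -> could be stanine 5
  z >= 0.25 -> could be stanine 6
  z >= 0.75 -> could be stanine 7
  z < 1.25
  z < 1.75
Highest qualifying boundary gives stanine = 7

7


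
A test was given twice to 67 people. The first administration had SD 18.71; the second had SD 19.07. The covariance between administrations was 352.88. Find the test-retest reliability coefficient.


r = cov(X,Y) / (SD_X * SD_Y)
r = 352.88 / (18.71 * 19.07)
r = 352.88 / 356.7997
r = 0.989

0.989


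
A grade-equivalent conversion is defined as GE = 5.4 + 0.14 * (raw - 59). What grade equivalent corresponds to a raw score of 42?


raw - median = 42 - 59 = -17
slope * diff = 0.14 * -17 = -2.38
GE = 5.4 + -2.38
GE = 3.02

3.02


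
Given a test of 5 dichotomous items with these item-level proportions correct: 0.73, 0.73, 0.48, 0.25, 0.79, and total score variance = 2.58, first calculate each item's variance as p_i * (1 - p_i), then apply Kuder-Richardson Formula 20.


For each item, compute p_i * q_i:
  Item 1: 0.73 * 0.27 = 0.1971
  Item 2: 0.73 * 0.27 = 0.1971
  Item 3: 0.48 * 0.52 = 0.2496
  Item 4: 0.25 * 0.75 = 0.1875
  Item 5: 0.79 * 0.21 = 0.1659
Sum(p_i * q_i) = 0.1971 + 0.1971 + 0.2496 + 0.1875 + 0.1659 = 0.9972
KR-20 = (k/(k-1)) * (1 - Sum(p_i*q_i) / Var_total)
= (5/4) * (1 - 0.9972/2.58)
= 1.25 * 0.6135
KR-20 = 0.7669

0.7669


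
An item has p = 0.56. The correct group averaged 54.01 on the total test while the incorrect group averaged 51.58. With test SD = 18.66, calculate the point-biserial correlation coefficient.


q = 1 - p = 0.44
rpb = ((M1 - M0) / SD) * sqrt(p * q)
rpb = ((54.01 - 51.58) / 18.66) * sqrt(0.56 * 0.44)
rpb = 0.0646

0.0646


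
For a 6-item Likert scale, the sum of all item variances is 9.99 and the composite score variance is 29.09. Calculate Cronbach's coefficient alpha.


alpha = (k/(k-1)) * (1 - sum(si^2)/s_total^2)
= (6/5) * (1 - 9.99/29.09)
alpha = 0.7879

0.7879


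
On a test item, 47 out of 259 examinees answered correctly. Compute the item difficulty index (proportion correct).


Item difficulty p = number correct / total examinees
p = 47 / 259
p = 0.1815

0.1815


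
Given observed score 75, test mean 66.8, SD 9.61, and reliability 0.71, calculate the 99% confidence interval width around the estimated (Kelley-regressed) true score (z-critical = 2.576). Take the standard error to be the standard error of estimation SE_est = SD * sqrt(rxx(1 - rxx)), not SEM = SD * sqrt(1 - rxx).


True score estimate = 0.71*75 + 0.29*66.8 = 72.622
SE_est = SD * sqrt(rxx * (1 - rxx)) = 9.61 * sqrt(0.71 * 0.29) = 9.61 * sqrt(0.2059) = 4.360653
CI = T_est +/- z * SE_est, so width = 2 * z * SE_est = 2 * 2.576 * 4.360653
Width = 22.4661

22.4661


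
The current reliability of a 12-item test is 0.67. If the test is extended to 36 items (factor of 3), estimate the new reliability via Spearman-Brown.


r_new = (n * rxx) / (1 + (n-1) * rxx)
r_new = (3 * 0.67) / (1 + 2 * 0.67)
r_new = 2.01 / 2.34
r_new = 0.859

0.859


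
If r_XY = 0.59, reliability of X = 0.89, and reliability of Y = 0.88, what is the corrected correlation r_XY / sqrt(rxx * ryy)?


r_corrected = rxy / sqrt(rxx * ryy)
= 0.59 / sqrt(0.89 * 0.88)
= 0.59 / sqrt(0.7832)
= 0.59 / 0.884986
r_corrected = 0.6667

0.6667


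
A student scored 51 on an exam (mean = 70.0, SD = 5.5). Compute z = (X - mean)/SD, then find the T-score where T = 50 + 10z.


z = (X - mean) / SD = (51 - 70.0) / 5.5
z = -19.0 / 5.5
z = -3.4545
T-score = T = 50 + 10z
Carry z at full precision (z = -19.0 / 5.5) into the conversion:
T-score = 50 + 10 * (-19.0 / 5.5) = 50 + -190 / 5.5
T-score = 50 + -34.5455
T-score = 15.4545

15.4545


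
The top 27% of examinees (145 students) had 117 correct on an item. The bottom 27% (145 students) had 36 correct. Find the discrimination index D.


p_upper = 117/145 = 0.8069
p_lower = 36/145 = 0.2483
D = 0.8069 - 0.2483 = 0.5586

0.5586


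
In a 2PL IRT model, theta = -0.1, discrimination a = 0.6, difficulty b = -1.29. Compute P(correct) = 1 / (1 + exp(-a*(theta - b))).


a*(theta - b) = 0.6 * (-0.1 - -1.29) = 0.714
exp(-0.714) = 0.4897
P = 1 / (1 + 0.4897)
P = 0.6713

0.6713


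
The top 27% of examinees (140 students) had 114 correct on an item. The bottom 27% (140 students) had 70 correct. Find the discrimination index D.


p_upper = 114/140 = 0.8143
p_lower = 70/140 = 0.5
D = 0.8143 - 0.5 = 0.3143

0.3143


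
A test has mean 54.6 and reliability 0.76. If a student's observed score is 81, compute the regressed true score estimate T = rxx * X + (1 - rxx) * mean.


T_est = rxx * X + (1 - rxx) * mean
T_est = 0.76 * 81 + 0.24 * 54.6
T_est = 61.56 + 13.104
T_est = 74.664

74.664


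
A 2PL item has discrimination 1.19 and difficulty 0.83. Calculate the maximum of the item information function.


For 2PL, max info at theta = b = 0.83
I_max = a^2 / 4 = 1.19^2 / 4
= 1.4161 / 4
I_max = 0.354

0.354


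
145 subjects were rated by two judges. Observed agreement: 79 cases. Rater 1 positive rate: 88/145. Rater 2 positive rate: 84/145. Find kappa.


P_o = 79/145 = 0.544828
P_e = (88*84 + 57*61) / 21025 = 0.516956
kappa = (P_o - P_e) / (1 - P_e)
kappa = (0.544828 - 0.516956) / (1 - 0.516956)
kappa = 0.0577

0.0577


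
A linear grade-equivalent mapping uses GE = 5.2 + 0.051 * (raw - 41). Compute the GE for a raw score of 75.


raw - median = 75 - 41 = 34
slope * diff = 0.051 * 34 = 1.734
GE = 5.2 + 1.734
GE = 6.934

6.934


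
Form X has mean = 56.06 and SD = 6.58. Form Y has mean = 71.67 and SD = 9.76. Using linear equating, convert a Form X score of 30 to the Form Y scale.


slope = SD_Y / SD_X = 9.76 / 6.58 ~ 1.4833
intercept = mean_Y - slope * mean_X = 71.67 - (9.76 / 6.58) * 56.06 ~ -11.4828
Y = slope * X + intercept. To avoid rounding drift from the rounded slope/intercept, evaluate the equivalent form Y = mean_Y + SD_Y * (X - mean_X) / SD_X at full precision:
Y = 71.67 + 9.76 * (30 - 56.06) / 6.58
Y = 71.67 - 9.76 * 26.06 / 6.58
Y = 71.67 - 254.3456 / 6.58
Y = 71.67 - 38.6543
Y = 33.0157

33.0157


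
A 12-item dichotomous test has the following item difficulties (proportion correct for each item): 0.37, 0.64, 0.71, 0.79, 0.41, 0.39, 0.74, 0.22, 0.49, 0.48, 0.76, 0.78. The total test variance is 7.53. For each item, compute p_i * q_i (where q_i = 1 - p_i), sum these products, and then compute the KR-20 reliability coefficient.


For each item, compute p_i * q_i:
  Item 1: 0.37 * 0.63 = 0.2331
  Item 2: 0.64 * 0.36 = 0.2304
  Item 3: 0.71 * 0.29 = 0.2059
  Item 4: 0.79 * 0.21 = 0.1659
  Item 5: 0.41 * 0.59 = 0.2419
  Item 6: 0.39 * 0.61 = 0.2379
  Item 7: 0.74 * 0.26 = 0.1924
  Item 8: 0.22 * 0.78 = 0.1716
  Item 9: 0.49 * 0.51 = 0.2499
  Item 10: 0.48 * 0.52 = 0.2496
  Item 11: 0.76 * 0.24 = 0.1824
  Item 12: 0.78 * 0.22 = 0.1716
Sum(p_i * q_i) = 0.2331 + 0.2304 + 0.2059 + 0.1659 + 0.2419 + 0.2379 + 0.1924 + 0.1716 + 0.2499 + 0.2496 + 0.1824 + 0.1716 = 2.5326
KR-20 = (k/(k-1)) * (1 - Sum(p_i*q_i) / Var_total)
= (12/11) * (1 - 2.5326/7.53)
= 1.0909 * 0.6637
KR-20 = 0.724

0.724


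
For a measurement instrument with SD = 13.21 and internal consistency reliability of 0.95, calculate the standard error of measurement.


SEM = SD * sqrt(1 - rxx)
SEM = 13.21 * sqrt(1 - 0.95)
SEM = 13.21 * sqrt(0.05) = 13.21 * 0.223607
SEM = 2.9538

2.9538


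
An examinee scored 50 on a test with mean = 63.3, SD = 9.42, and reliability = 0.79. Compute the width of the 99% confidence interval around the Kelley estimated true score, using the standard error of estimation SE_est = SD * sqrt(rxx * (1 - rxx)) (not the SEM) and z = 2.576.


True score estimate = 0.79*50 + 0.21*63.3 = 52.793
SE_est = SD * sqrt(rxx * (1 - rxx)) = 9.42 * sqrt(0.79 * 0.21) = 9.42 * sqrt(0.1659) = 3.836844
CI = T_est +/- z * SE_est, so width = 2 * z * SE_est = 2 * 2.576 * 3.836844
Width = 19.7674

19.7674


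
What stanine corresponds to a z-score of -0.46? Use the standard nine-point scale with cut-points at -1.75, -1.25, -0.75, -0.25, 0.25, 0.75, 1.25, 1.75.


Stanine boundaries: [-1.75, -1.25, -0.75, -0.25, 0.25, 0.75, 1.25, 1.75]
z = -0.46
Check each boundary:
  z >= -1.75 -> could be stanine 2
  z >= -1.25 -> could be stanine 3
  z >= -0.75 -> could be stanine 4
  z < -0.25
  z < 0.25
  z < 0.75
  z < 1.25
  z < 1.75
Highest qualifying boundary gives stanine = 4

4


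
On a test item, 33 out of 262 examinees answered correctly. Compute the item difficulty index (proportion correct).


Item difficulty p = number correct / total examinees
p = 33 / 262
p = 0.126

0.126


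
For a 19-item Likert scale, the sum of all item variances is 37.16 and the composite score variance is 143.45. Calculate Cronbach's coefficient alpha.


alpha = (k/(k-1)) * (1 - sum(si^2)/s_total^2)
= (19/18) * (1 - 37.16/143.45)
alpha = 0.7821

0.7821


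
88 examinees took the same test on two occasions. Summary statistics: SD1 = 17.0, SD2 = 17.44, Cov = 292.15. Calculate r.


r = cov(X,Y) / (SD_X * SD_Y)
r = 292.15 / (17.0 * 17.44)
r = 292.15 / 296.48
r = 0.9854

0.9854


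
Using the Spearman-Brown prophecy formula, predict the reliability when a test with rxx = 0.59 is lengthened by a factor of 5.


r_new = (n * rxx) / (1 + (n-1) * rxx)
r_new = (5 * 0.59) / (1 + 4 * 0.59)
r_new = 2.95 / 3.36
r_new = 0.878

0.878


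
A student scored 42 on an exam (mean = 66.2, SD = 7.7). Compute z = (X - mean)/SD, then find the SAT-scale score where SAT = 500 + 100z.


z = (X - mean) / SD = (42 - 66.2) / 7.7
z = -24.2 / 7.7
z = -3.1429
SAT-scale = SAT = 500 + 100z
Carry z at full precision (z = -24.2 / 7.7) into the conversion:
SAT-scale = 500 + 100 * (-24.2 / 7.7) = 500 + -2420 / 7.7
SAT-scale = 500 + -314.2857
SAT-scale = 185.7143

185.7143


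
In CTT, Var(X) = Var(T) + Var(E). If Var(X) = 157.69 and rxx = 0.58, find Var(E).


var_true = rxx * var_obs = 0.58 * 157.69 = 91.4602
var_error = var_obs - var_true
var_error = 157.69 - 91.4602
var_error = 66.2298

66.2298


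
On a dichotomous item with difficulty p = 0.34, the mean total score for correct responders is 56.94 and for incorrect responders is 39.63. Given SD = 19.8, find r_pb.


q = 1 - p = 0.66
rpb = ((M1 - M0) / SD) * sqrt(p * q)
rpb = ((56.94 - 39.63) / 19.8) * sqrt(0.34 * 0.66)
rpb = 0.4141

0.4141


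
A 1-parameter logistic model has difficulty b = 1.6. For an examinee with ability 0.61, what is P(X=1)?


theta - b = 0.61 - 1.6 = -0.99
exp(-(theta - b)) = exp(0.99) = 2.6912
P = 1 / (1 + 2.6912)
P = 0.2709

0.2709


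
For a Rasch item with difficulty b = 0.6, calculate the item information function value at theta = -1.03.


P = 1/(1+exp(-(-1.03-0.6))) = 0.1638
I = P*(1-P) = 0.1638 * 0.8362
I = 0.137

0.137


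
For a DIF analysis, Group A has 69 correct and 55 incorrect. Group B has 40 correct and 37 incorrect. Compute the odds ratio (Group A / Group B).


Odds_A = 69/55 = 1.2545
Odds_B = 40/37 = 1.0811
OR = Odds_A / Odds_B = 1.2545 / 1.0811
Exactly, OR = (69 * 37) / (55 * 40) = 2553 / 2200
OR = 1.1605

1.1605


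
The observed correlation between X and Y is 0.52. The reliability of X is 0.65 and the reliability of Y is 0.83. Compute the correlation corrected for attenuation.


r_corrected = rxy / sqrt(rxx * ryy)
= 0.52 / sqrt(0.65 * 0.83)
= 0.52 / sqrt(0.5395)
= 0.52 / 0.734507
r_corrected = 0.708

0.708


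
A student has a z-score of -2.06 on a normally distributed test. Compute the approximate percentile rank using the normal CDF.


CDF(z) = 0.5 * (1 + erf(z/sqrt(2)))
erf(-1.4566) = -0.9606
CDF = 0.0197
Percentile rank = 0.0197 * 100 = 1.97

1.97


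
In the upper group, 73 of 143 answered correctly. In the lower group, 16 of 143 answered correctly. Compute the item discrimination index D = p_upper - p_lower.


p_upper = 73/143 = 0.5105
p_lower = 16/143 = 0.1119
D = 0.5105 - 0.1119 = 0.3986

0.3986


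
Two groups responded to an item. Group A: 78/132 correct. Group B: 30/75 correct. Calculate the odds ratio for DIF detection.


Odds_A = 78/54 = 1.4444
Odds_B = 30/45 = 0.6667
OR = Odds_A / Odds_B = 1.4444 / 0.6667
Exactly, OR = (78 * 45) / (54 * 30) = 3510 / 1620
OR = 2.1667

2.1667


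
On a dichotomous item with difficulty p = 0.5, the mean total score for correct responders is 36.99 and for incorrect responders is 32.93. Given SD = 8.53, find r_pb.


q = 1 - p = 0.5
rpb = ((M1 - M0) / SD) * sqrt(p * q)
rpb = ((36.99 - 32.93) / 8.53) * sqrt(0.5 * 0.5)
rpb = 0.238

0.238


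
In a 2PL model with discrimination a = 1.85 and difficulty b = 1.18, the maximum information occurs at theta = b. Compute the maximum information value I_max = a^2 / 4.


For 2PL, max info at theta = b = 1.18
I_max = a^2 / 4 = 1.85^2 / 4
= 3.4225 / 4
I_max = 0.8556

0.8556


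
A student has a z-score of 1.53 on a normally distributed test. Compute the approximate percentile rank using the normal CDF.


CDF(z) = 0.5 * (1 + erf(z/sqrt(2)))
erf(1.0819) = 0.874
CDF = 0.937
Percentile rank = 0.937 * 100 = 93.7

93.7


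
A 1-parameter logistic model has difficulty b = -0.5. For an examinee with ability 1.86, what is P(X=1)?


theta - b = 1.86 - -0.5 = 2.36
exp(-(theta - b)) = exp(-2.36) = 0.0944
P = 1 / (1 + 0.0944)
P = 0.9137

0.9137


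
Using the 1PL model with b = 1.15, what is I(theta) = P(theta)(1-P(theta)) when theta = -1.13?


P = 1/(1+exp(-(-1.13-1.15))) = 0.0928
I = P*(1-P) = 0.0928 * 0.9072
I = 0.0842

0.0842


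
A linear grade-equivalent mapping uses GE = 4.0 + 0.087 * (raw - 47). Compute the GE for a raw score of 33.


raw - median = 33 - 47 = -14
slope * diff = 0.087 * -14 = -1.218
GE = 4.0 + -1.218
GE = 2.782

2.782


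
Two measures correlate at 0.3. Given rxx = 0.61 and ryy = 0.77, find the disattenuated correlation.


r_corrected = rxy / sqrt(rxx * ryy)
= 0.3 / sqrt(0.61 * 0.77)
= 0.3 / sqrt(0.4697)
= 0.3 / 0.685347
r_corrected = 0.4377

0.4377


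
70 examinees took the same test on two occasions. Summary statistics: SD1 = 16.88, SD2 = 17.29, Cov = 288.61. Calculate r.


r = cov(X,Y) / (SD_X * SD_Y)
r = 288.61 / (16.88 * 17.29)
r = 288.61 / 291.8552
r = 0.9889

0.9889


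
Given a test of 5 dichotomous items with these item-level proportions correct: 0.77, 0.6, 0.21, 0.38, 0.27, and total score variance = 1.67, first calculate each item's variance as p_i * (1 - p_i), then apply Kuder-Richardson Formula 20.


For each item, compute p_i * q_i:
  Item 1: 0.77 * 0.23 = 0.1771
  Item 2: 0.6 * 0.4 = 0.24
  Item 3: 0.21 * 0.79 = 0.1659
  Item 4: 0.38 * 0.62 = 0.2356
  Item 5: 0.27 * 0.73 = 0.1971
Sum(p_i * q_i) = 0.1771 + 0.24 + 0.1659 + 0.2356 + 0.1971 = 1.0157
KR-20 = (k/(k-1)) * (1 - Sum(p_i*q_i) / Var_total)
= (5/4) * (1 - 1.0157/1.67)
= 1.25 * 0.3918
KR-20 = 0.4897

0.4897


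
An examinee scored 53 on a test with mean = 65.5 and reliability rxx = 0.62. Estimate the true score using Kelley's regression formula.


T_est = rxx * X + (1 - rxx) * mean
T_est = 0.62 * 53 + 0.38 * 65.5
T_est = 32.86 + 24.89
T_est = 57.75

57.75


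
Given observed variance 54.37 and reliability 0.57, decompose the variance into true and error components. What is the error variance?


var_true = rxx * var_obs = 0.57 * 54.37 = 30.9909
var_error = var_obs - var_true
var_error = 54.37 - 30.9909
var_error = 23.3791

23.3791


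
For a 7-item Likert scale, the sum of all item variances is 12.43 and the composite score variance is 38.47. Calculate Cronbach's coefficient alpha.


alpha = (k/(k-1)) * (1 - sum(si^2)/s_total^2)
= (7/6) * (1 - 12.43/38.47)
alpha = 0.7897

0.7897


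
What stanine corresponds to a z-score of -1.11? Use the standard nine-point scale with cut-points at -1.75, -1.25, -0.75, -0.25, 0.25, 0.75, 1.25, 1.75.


Stanine boundaries: [-1.75, -1.25, -0.75, -0.25, 0.25, 0.75, 1.25, 1.75]
z = -1.11
Check each boundary:
  z >= -1.75 -> could be stanine 2
  z >= -1.25 -> could be stanine 3
  z < -0.75
  z < -0.25
  z < 0.25
  z < 0.75
  z < 1.25
  z < 1.75
Highest qualifying boundary gives stanine = 3

3


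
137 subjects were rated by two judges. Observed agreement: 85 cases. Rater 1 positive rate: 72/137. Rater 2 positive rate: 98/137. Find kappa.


P_o = 85/137 = 0.620438
P_e = (72*98 + 65*39) / 18769 = 0.511002
kappa = (P_o - P_e) / (1 - P_e)
kappa = (0.620438 - 0.511002) / (1 - 0.511002)
kappa = 0.2238

0.2238


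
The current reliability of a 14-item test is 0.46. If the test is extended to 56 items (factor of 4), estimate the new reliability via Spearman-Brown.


r_new = (n * rxx) / (1 + (n-1) * rxx)
r_new = (4 * 0.46) / (1 + 3 * 0.46)
r_new = 1.84 / 2.38
r_new = 0.7731

0.7731


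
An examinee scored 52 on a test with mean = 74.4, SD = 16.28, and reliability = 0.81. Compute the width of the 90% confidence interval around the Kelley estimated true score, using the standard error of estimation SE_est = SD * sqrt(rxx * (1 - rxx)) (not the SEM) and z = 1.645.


True score estimate = 0.81*52 + 0.19*74.4 = 56.256
SE_est = SD * sqrt(rxx * (1 - rxx)) = 16.28 * sqrt(0.81 * 0.19) = 16.28 * sqrt(0.1539) = 6.386659
CI = T_est +/- z * SE_est, so width = 2 * z * SE_est = 2 * 1.645 * 6.386659
Width = 21.0121

21.0121


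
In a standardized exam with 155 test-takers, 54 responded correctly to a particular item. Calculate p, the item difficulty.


Item difficulty p = number correct / total examinees
p = 54 / 155
p = 0.3484

0.3484


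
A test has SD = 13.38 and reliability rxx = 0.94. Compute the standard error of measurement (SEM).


SEM = SD * sqrt(1 - rxx)
SEM = 13.38 * sqrt(1 - 0.94)
SEM = 13.38 * sqrt(0.06) = 13.38 * 0.244949
SEM = 3.2774

3.2774


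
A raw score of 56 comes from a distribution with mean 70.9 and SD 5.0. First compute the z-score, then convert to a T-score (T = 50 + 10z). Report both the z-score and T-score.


z = (X - mean) / SD = (56 - 70.9) / 5.0
z = -14.9 / 5.0
z = -2.98
T-score = T = 50 + 10z
Carry z at full precision (z = -14.9 / 5.0) into the conversion:
T-score = 50 + 10 * (-14.9 / 5.0) = 50 + -149 / 5.0
T-score = 50 + -29.8
T-score = 20.2

20.2


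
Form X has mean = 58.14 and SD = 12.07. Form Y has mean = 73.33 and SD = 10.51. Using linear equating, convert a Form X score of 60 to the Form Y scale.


slope = SD_Y / SD_X = 10.51 / 12.07 ~ 0.8708
intercept = mean_Y - slope * mean_X = 73.33 - (10.51 / 12.07) * 58.14 ~ 22.7044
Y = slope * X + intercept. To avoid rounding drift from the rounded slope/intercept, evaluate the equivalent form Y = mean_Y + SD_Y * (X - mean_X) / SD_X at full precision:
Y = 73.33 + 10.51 * (60 - 58.14) / 12.07
Y = 73.33 + 10.51 * 1.86 / 12.07
Y = 73.33 + 19.5486 / 12.07
Y = 73.33 + 1.6196
Y = 74.9496

74.9496


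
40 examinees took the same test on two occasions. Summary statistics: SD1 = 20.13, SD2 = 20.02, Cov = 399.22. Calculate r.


r = cov(X,Y) / (SD_X * SD_Y)
r = 399.22 / (20.13 * 20.02)
r = 399.22 / 403.0026
r = 0.9906

0.9906


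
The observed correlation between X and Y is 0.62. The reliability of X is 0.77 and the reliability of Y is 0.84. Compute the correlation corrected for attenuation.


r_corrected = rxy / sqrt(rxx * ryy)
= 0.62 / sqrt(0.77 * 0.84)
= 0.62 / sqrt(0.6468)
= 0.62 / 0.804239
r_corrected = 0.7709

0.7709


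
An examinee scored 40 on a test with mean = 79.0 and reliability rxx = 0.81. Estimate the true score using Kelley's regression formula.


T_est = rxx * X + (1 - rxx) * mean
T_est = 0.81 * 40 + 0.19 * 79.0
T_est = 32.4 + 15.01
T_est = 47.41

47.41


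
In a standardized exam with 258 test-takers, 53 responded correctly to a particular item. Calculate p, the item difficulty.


Item difficulty p = number correct / total examinees
p = 53 / 258
p = 0.2054

0.2054


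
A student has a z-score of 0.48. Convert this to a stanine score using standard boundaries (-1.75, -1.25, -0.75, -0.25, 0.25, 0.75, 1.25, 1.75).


Stanine boundaries: [-1.75, -1.25, -0.75, -0.25, 0.25, 0.75, 1.25, 1.75]
z = 0.48
Check each boundary:
  z >= -1.75 -> could be stanine 2
  z >= -1.25 -> could be stanine 3
  z >= -0.75 -> could be stanine 4
  z >= -0.25 -> could be stanine 5
  z >= 0.25 -> could be stanine 6
  z < 0.75
  z < 1.25
  z < 1.75
Highest qualifying boundary gives stanine = 6

6


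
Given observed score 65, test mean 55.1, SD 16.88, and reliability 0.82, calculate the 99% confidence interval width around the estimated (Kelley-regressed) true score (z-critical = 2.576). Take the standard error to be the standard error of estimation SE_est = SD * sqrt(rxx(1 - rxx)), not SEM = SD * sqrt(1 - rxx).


True score estimate = 0.82*65 + 0.18*55.1 = 63.218
SE_est = SD * sqrt(rxx * (1 - rxx)) = 16.88 * sqrt(0.82 * 0.18) = 16.88 * sqrt(0.1476) = 6.485084
CI = T_est +/- z * SE_est, so width = 2 * z * SE_est = 2 * 2.576 * 6.485084
Width = 33.4112

33.4112


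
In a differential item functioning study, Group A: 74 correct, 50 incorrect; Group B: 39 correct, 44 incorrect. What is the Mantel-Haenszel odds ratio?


Odds_A = 74/50 = 1.48
Odds_B = 39/44 = 0.8864
OR = Odds_A / Odds_B = 1.48 / 0.8864
Exactly, OR = (74 * 44) / (50 * 39) = 3256 / 1950
OR = 1.6697

1.6697


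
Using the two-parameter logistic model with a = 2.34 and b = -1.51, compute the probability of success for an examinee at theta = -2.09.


a*(theta - b) = 2.34 * (-2.09 - -1.51) = -1.3572
exp(--1.3572) = 3.8853
P = 1 / (1 + 3.8853)
P = 0.2047

0.2047


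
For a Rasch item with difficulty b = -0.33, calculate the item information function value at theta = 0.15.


P = 1/(1+exp(-(0.15--0.33))) = 0.6177
I = P*(1-P) = 0.6177 * 0.3823
I = 0.2361

0.2361


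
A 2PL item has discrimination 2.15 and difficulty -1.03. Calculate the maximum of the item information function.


For 2PL, max info at theta = b = -1.03
I_max = a^2 / 4 = 2.15^2 / 4
= 4.6225 / 4
I_max = 1.1556

1.1556


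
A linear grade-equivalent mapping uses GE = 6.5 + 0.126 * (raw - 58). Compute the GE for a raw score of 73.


raw - median = 73 - 58 = 15
slope * diff = 0.126 * 15 = 1.89
GE = 6.5 + 1.89
GE = 8.39

8.39


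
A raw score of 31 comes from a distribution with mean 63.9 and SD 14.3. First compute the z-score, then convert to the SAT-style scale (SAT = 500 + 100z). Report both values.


z = (X - mean) / SD = (31 - 63.9) / 14.3
z = -32.9 / 14.3
z = -2.3007
SAT-scale = SAT = 500 + 100z
Carry z at full precision (z = -32.9 / 14.3) into the conversion:
SAT-scale = 500 + 100 * (-32.9 / 14.3) = 500 + -3290 / 14.3
SAT-scale = 500 + -230.0699
SAT-scale = 269.9301

269.9301


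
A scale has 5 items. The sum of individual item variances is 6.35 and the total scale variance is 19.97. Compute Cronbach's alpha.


alpha = (k/(k-1)) * (1 - sum(si^2)/s_total^2)
= (5/4) * (1 - 6.35/19.97)
alpha = 0.8525

0.8525


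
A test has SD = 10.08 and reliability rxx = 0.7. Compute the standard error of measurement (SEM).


SEM = SD * sqrt(1 - rxx)
SEM = 10.08 * sqrt(1 - 0.7)
SEM = 10.08 * sqrt(0.3) = 10.08 * 0.547723
SEM = 5.521

5.521


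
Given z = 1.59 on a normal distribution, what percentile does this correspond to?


CDF(z) = 0.5 * (1 + erf(z/sqrt(2)))
erf(1.1243) = 0.8882
CDF = 0.9441
Percentile rank = 0.9441 * 100 = 94.41

94.41


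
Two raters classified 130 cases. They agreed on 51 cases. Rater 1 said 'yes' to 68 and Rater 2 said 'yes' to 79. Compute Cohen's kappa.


P_o = 51/130 = 0.392308
P_e = (68*79 + 62*51) / 16900 = 0.50497
kappa = (P_o - P_e) / (1 - P_e)
kappa = (0.392308 - 0.50497) / (1 - 0.50497)
kappa = -0.2276

-0.2276


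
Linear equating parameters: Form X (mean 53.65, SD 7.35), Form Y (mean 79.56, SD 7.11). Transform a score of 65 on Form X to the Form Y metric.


slope = SD_Y / SD_X = 7.11 / 7.35 ~ 0.9673
intercept = mean_Y - slope * mean_X = 79.56 - (7.11 / 7.35) * 53.65 ~ 27.6618
Y = slope * X + intercept. To avoid rounding drift from the rounded slope/intercept, evaluate the equivalent form Y = mean_Y + SD_Y * (X - mean_X) / SD_X at full precision:
Y = 79.56 + 7.11 * (65 - 53.65) / 7.35
Y = 79.56 + 7.11 * 11.35 / 7.35
Y = 79.56 + 80.6985 / 7.35
Y = 79.56 + 10.9794
Y = 90.5394

90.5394


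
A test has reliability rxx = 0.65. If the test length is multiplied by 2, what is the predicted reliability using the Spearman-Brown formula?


r_new = (n * rxx) / (1 + (n-1) * rxx)
r_new = (2 * 0.65) / (1 + 1 * 0.65)
r_new = 1.3 / 1.65
r_new = 0.7879

0.7879


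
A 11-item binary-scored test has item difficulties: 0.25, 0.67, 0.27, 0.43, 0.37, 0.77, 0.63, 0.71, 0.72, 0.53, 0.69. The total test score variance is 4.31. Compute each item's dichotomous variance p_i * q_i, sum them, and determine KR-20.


For each item, compute p_i * q_i:
  Item 1: 0.25 * 0.75 = 0.1875
  Item 2: 0.67 * 0.33 = 0.2211
  Item 3: 0.27 * 0.73 = 0.1971
  Item 4: 0.43 * 0.57 = 0.2451
  Item 5: 0.37 * 0.63 = 0.2331
  Item 6: 0.77 * 0.23 = 0.1771
  Item 7: 0.63 * 0.37 = 0.2331
  Item 8: 0.71 * 0.29 = 0.2059
  Item 9: 0.72 * 0.28 = 0.2016
  Item 10: 0.53 * 0.47 = 0.2491
  Item 11: 0.69 * 0.31 = 0.2139
Sum(p_i * q_i) = 0.1875 + 0.2211 + 0.1971 + 0.2451 + 0.2331 + 0.1771 + 0.2331 + 0.2059 + 0.2016 + 0.2491 + 0.2139 = 2.3646
KR-20 = (k/(k-1)) * (1 - Sum(p_i*q_i) / Var_total)
= (11/10) * (1 - 2.3646/4.31)
= 1.1 * 0.4514
KR-20 = 0.4965

0.4965


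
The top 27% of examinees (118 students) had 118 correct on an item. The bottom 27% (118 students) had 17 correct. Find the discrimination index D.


p_upper = 118/118 = 1.0
p_lower = 17/118 = 0.1441
D = 1.0 - 0.1441 = 0.8559

0.8559


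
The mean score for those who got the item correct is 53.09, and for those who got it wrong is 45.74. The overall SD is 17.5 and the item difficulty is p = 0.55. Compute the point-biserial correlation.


q = 1 - p = 0.45
rpb = ((M1 - M0) / SD) * sqrt(p * q)
rpb = ((53.09 - 45.74) / 17.5) * sqrt(0.55 * 0.45)
rpb = 0.2089

0.2089


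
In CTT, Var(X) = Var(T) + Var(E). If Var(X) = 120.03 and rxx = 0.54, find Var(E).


var_true = rxx * var_obs = 0.54 * 120.03 = 64.8162
var_error = var_obs - var_true
var_error = 120.03 - 64.8162
var_error = 55.2138

55.2138


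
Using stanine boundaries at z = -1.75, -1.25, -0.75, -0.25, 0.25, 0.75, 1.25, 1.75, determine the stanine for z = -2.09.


Stanine boundaries: [-1.75, -1.25, -0.75, -0.25, 0.25, 0.75, 1.25, 1.75]
z = -2.09
Check each boundary:
  z < -1.75
  z < -1.25
  z < -0.75
  z < -0.25
  z < 0.25
  z < 0.75
  z < 1.25
  z < 1.75
Highest qualifying boundary gives stanine = 1

1


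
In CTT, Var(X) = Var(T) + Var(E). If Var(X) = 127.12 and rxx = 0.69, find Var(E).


var_true = rxx * var_obs = 0.69 * 127.12 = 87.7128
var_error = var_obs - var_true
var_error = 127.12 - 87.7128
var_error = 39.4072

39.4072


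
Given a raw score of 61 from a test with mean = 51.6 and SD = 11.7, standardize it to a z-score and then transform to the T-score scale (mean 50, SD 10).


z = (X - mean) / SD = (61 - 51.6) / 11.7
z = 9.4 / 11.7
z = 0.8034
T-score = T = 50 + 10z
Carry z at full precision (z = 9.4 / 11.7) into the conversion:
T-score = 50 + 10 * (9.4 / 11.7) = 50 + 94 / 11.7
T-score = 50 + 8.0342
T-score = 58.0342

58.0342


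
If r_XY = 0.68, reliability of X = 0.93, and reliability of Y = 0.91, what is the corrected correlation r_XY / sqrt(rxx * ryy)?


r_corrected = rxy / sqrt(rxx * ryy)
= 0.68 / sqrt(0.93 * 0.91)
= 0.68 / sqrt(0.8463)
= 0.68 / 0.919946
r_corrected = 0.7392

0.7392


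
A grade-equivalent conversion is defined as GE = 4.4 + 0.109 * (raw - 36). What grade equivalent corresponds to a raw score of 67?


raw - median = 67 - 36 = 31
slope * diff = 0.109 * 31 = 3.379
GE = 4.4 + 3.379
GE = 7.779

7.779


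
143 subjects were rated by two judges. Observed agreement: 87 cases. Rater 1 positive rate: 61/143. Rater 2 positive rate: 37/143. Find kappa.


P_o = 87/143 = 0.608392
P_e = (61*37 + 82*106) / 20449 = 0.53543
kappa = (P_o - P_e) / (1 - P_e)
kappa = (0.608392 - 0.53543) / (1 - 0.53543)
kappa = 0.1571

0.1571


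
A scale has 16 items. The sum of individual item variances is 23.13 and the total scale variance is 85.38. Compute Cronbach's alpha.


alpha = (k/(k-1)) * (1 - sum(si^2)/s_total^2)
= (16/15) * (1 - 23.13/85.38)
alpha = 0.7777

0.7777


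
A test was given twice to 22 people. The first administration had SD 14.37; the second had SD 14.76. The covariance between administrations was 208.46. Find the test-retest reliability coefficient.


r = cov(X,Y) / (SD_X * SD_Y)
r = 208.46 / (14.37 * 14.76)
r = 208.46 / 212.1012
r = 0.9828

0.9828


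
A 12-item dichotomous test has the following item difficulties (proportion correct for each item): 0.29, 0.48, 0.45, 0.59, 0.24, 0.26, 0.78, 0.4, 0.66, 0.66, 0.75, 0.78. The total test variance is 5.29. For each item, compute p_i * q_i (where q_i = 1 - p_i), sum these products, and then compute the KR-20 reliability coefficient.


For each item, compute p_i * q_i:
  Item 1: 0.29 * 0.71 = 0.2059
  Item 2: 0.48 * 0.52 = 0.2496
  Item 3: 0.45 * 0.55 = 0.2475
  Item 4: 0.59 * 0.41 = 0.2419
  Item 5: 0.24 * 0.76 = 0.1824
  Item 6: 0.26 * 0.74 = 0.1924
  Item 7: 0.78 * 0.22 = 0.1716
  Item 8: 0.4 * 0.6 = 0.24
  Item 9: 0.66 * 0.34 = 0.2244
  Item 10: 0.66 * 0.34 = 0.2244
  Item 11: 0.75 * 0.25 = 0.1875
  Item 12: 0.78 * 0.22 = 0.1716
Sum(p_i * q_i) = 0.2059 + 0.2496 + 0.2475 + 0.2419 + 0.1824 + 0.1924 + 0.1716 + 0.24 + 0.2244 + 0.2244 + 0.1875 + 0.1716 = 2.5392
KR-20 = (k/(k-1)) * (1 - Sum(p_i*q_i) / Var_total)
= (12/11) * (1 - 2.5392/5.29)
= 1.0909 * 0.52
KR-20 = 0.5673

0.5673


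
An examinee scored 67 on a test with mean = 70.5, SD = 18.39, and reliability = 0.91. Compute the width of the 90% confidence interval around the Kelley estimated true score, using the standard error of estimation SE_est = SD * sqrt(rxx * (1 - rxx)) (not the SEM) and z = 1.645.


True score estimate = 0.91*67 + 0.09*70.5 = 67.315
SE_est = SD * sqrt(rxx * (1 - rxx)) = 18.39 * sqrt(0.91 * 0.09) = 18.39 * sqrt(0.0819) = 5.262883
CI = T_est +/- z * SE_est, so width = 2 * z * SE_est = 2 * 1.645 * 5.262883
Width = 17.3149

17.3149


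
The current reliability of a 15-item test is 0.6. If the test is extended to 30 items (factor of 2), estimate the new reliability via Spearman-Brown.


r_new = (n * rxx) / (1 + (n-1) * rxx)
r_new = (2 * 0.6) / (1 + 1 * 0.6)
r_new = 1.2 / 1.6
r_new = 0.75

0.75


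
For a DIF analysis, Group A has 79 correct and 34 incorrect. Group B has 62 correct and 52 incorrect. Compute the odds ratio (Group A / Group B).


Odds_A = 79/34 = 2.3235
Odds_B = 62/52 = 1.1923
OR = Odds_A / Odds_B = 2.3235 / 1.1923
Exactly, OR = (79 * 52) / (34 * 62) = 4108 / 2108
OR = 1.9488

1.9488


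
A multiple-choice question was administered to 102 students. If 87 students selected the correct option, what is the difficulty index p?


Item difficulty p = number correct / total examinees
p = 87 / 102
p = 0.8529

0.8529


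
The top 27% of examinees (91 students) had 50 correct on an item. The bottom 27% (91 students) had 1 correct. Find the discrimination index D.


p_upper = 50/91 = 0.5495
p_lower = 1/91 = 0.011
D = 0.5495 - 0.011 = 0.5385

0.5385


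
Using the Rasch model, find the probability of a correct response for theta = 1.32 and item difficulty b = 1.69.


theta - b = 1.32 - 1.69 = -0.37
exp(-(theta - b)) = exp(0.37) = 1.4477
P = 1 / (1 + 1.4477)
P = 0.4085

0.4085


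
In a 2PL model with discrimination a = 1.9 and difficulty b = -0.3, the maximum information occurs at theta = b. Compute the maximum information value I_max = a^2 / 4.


For 2PL, max info at theta = b = -0.3
I_max = a^2 / 4 = 1.9^2 / 4
= 3.61 / 4
I_max = 0.9025

0.9025


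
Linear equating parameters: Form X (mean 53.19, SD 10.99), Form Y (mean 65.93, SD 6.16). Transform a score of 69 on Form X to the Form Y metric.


slope = SD_Y / SD_X = 6.16 / 10.99 ~ 0.5605
intercept = mean_Y - slope * mean_X = 65.93 - (6.16 / 10.99) * 53.19 ~ 36.1165
Y = slope * X + intercept. To avoid rounding drift from the rounded slope/intercept, evaluate the equivalent form Y = mean_Y + SD_Y * (X - mean_X) / SD_X at full precision:
Y = 65.93 + 6.16 * (69 - 53.19) / 10.99
Y = 65.93 + 6.16 * 15.81 / 10.99
Y = 65.93 + 97.3896 / 10.99
Y = 65.93 + 8.8617
Y = 74.7917

74.7917


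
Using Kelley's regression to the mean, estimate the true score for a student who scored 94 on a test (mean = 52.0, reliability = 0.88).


T_est = rxx * X + (1 - rxx) * mean
T_est = 0.88 * 94 + 0.12 * 52.0
T_est = 82.72 + 6.24
T_est = 88.96

88.96


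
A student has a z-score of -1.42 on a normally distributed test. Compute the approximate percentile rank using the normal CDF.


CDF(z) = 0.5 * (1 + erf(z/sqrt(2)))
erf(-1.0041) = -0.8444
CDF = 0.0778
Percentile rank = 0.0778 * 100 = 7.78

7.78


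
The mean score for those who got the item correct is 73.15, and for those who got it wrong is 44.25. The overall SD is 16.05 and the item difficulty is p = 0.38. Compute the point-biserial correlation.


q = 1 - p = 0.62
rpb = ((M1 - M0) / SD) * sqrt(p * q)
rpb = ((73.15 - 44.25) / 16.05) * sqrt(0.38 * 0.62)
rpb = 0.874

0.874


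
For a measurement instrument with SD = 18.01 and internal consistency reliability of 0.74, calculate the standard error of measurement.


SEM = SD * sqrt(1 - rxx)
SEM = 18.01 * sqrt(1 - 0.74)
SEM = 18.01 * sqrt(0.26) = 18.01 * 0.509902
SEM = 9.1833

9.1833


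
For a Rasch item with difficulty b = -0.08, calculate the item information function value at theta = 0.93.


P = 1/(1+exp(-(0.93--0.08))) = 0.733
I = P*(1-P) = 0.733 * 0.267
I = 0.1957

0.1957


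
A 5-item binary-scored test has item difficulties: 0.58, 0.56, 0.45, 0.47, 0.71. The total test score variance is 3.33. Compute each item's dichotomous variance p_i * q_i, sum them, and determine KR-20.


For each item, compute p_i * q_i:
  Item 1: 0.58 * 0.42 = 0.2436
  Item 2: 0.56 * 0.44 = 0.2464
  Item 3: 0.45 * 0.55 = 0.2475
  Item 4: 0.47 * 0.53 = 0.2491
  Item 5: 0.71 * 0.29 = 0.2059
Sum(p_i * q_i) = 0.2436 + 0.2464 + 0.2475 + 0.2491 + 0.2059 = 1.1925
KR-20 = (k/(k-1)) * (1 - Sum(p_i*q_i) / Var_total)
= (5/4) * (1 - 1.1925/3.33)
= 1.25 * 0.6419
KR-20 = 0.8024

0.8024


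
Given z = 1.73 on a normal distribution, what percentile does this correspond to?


CDF(z) = 0.5 * (1 + erf(z/sqrt(2)))
erf(1.2233) = 0.9164
CDF = 0.9582
Percentile rank = 0.9582 * 100 = 95.82

95.82


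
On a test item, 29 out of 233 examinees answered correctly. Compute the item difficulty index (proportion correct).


Item difficulty p = number correct / total examinees
p = 29 / 233
p = 0.1245

0.1245


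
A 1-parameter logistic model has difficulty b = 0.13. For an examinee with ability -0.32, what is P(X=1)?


theta - b = -0.32 - 0.13 = -0.45
exp(-(theta - b)) = exp(0.45) = 1.5683
P = 1 / (1 + 1.5683)
P = 0.3894

0.3894


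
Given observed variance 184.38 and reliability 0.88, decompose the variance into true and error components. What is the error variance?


var_true = rxx * var_obs = 0.88 * 184.38 = 162.2544
var_error = var_obs - var_true
var_error = 184.38 - 162.2544
var_error = 22.1256

22.1256


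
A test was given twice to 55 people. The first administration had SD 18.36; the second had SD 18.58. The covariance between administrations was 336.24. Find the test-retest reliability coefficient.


r = cov(X,Y) / (SD_X * SD_Y)
r = 336.24 / (18.36 * 18.58)
r = 336.24 / 341.1288
r = 0.9857

0.9857


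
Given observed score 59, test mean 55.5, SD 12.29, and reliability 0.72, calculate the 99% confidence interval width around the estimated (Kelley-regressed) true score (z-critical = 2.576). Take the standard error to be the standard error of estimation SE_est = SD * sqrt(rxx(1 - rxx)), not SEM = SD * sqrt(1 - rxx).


True score estimate = 0.72*59 + 0.28*55.5 = 58.02
SE_est = SD * sqrt(rxx * (1 - rxx)) = 12.29 * sqrt(0.72 * 0.28) = 12.29 * sqrt(0.2016) = 5.518196
CI = T_est +/- z * SE_est, so width = 2 * z * SE_est = 2 * 2.576 * 5.518196
Width = 28.4297

28.4297


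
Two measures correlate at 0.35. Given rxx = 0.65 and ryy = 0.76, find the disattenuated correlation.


r_corrected = rxy / sqrt(rxx * ryy)
= 0.35 / sqrt(0.65 * 0.76)
= 0.35 / sqrt(0.494)
= 0.35 / 0.702851
r_corrected = 0.498

0.498


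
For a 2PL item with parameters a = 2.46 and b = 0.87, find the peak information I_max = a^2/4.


For 2PL, max info at theta = b = 0.87
I_max = a^2 / 4 = 2.46^2 / 4
= 6.0516 / 4
I_max = 1.5129

1.5129


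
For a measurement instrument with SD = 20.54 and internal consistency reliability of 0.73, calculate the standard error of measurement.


SEM = SD * sqrt(1 - rxx)
SEM = 20.54 * sqrt(1 - 0.73)
SEM = 20.54 * sqrt(0.27) = 20.54 * 0.519615
SEM = 10.6729

10.6729


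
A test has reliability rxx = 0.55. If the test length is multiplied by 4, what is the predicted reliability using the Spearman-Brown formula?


r_new = (n * rxx) / (1 + (n-1) * rxx)
r_new = (4 * 0.55) / (1 + 3 * 0.55)
r_new = 2.2 / 2.65
r_new = 0.8302

0.8302


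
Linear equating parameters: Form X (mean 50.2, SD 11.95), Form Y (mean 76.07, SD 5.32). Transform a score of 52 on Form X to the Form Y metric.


slope = SD_Y / SD_X = 5.32 / 11.95 ~ 0.4452
intercept = mean_Y - slope * mean_X = 76.07 - (5.32 / 11.95) * 50.2 ~ 53.7215
Y = slope * X + intercept. To avoid rounding drift from the rounded slope/intercept, evaluate the equivalent form Y = mean_Y + SD_Y * (X - mean_X) / SD_X at full precision:
Y = 76.07 + 5.32 * (52 - 50.2) / 11.95
Y = 76.07 + 5.32 * 1.8 / 11.95
Y = 76.07 + 9.576 / 11.95
Y = 76.07 + 0.8013
Y = 76.8713

76.8713


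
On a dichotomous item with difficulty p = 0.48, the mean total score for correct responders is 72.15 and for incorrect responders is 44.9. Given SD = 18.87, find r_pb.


q = 1 - p = 0.52
rpb = ((M1 - M0) / SD) * sqrt(p * q)
rpb = ((72.15 - 44.9) / 18.87) * sqrt(0.48 * 0.52)
rpb = 0.7215

0.7215


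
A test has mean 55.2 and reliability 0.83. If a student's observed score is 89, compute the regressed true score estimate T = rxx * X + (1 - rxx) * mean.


T_est = rxx * X + (1 - rxx) * mean
T_est = 0.83 * 89 + 0.17 * 55.2
T_est = 73.87 + 9.384
T_est = 83.254

83.254


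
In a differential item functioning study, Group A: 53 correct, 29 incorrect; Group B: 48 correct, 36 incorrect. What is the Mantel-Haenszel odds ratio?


Odds_A = 53/29 = 1.8276
Odds_B = 48/36 = 1.3333
OR = Odds_A / Odds_B = 1.8276 / 1.3333
Exactly, OR = (53 * 36) / (29 * 48) = 1908 / 1392
OR = 1.3707

1.3707


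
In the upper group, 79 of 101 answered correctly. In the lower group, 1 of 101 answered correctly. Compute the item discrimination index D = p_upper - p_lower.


p_upper = 79/101 = 0.7822
p_lower = 1/101 = 0.0099
D = 0.7822 - 0.0099 = 0.7723

0.7723


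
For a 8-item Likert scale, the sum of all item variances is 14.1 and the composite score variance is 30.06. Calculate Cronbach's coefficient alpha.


alpha = (k/(k-1)) * (1 - sum(si^2)/s_total^2)
= (8/7) * (1 - 14.1/30.06)
alpha = 0.6068

0.6068
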